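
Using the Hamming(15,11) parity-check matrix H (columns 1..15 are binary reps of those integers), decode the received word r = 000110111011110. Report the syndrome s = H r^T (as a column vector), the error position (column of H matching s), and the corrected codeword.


s = (0, 0, 1, 1)^T, error position = 3, corrected codeword c = 001110111011110

Compute s = H r^T mod 2 one row at a time:
  s_1 = 1 + 1 + 0 + 1 + 1 + 1 + 1 + 0 = 6 ≡ 0 (mod 2).
  s_2 = 1 + 1 + 0 + 1 + 1 + 1 + 1 + 0 = 6 ≡ 0 (mod 2).
  s_3 = 0 + 0 + 0 + 1 + 0 + 1 + 1 + 0 = 3 ≡ 1 (mod 2).
  s_4 = 0 + 0 + 1 + 1 + 1 + 1 + 1 + 0 = 5 ≡ 1 (mod 2).
s = (0, 0, 1, 1)^T — this equals column 3 of H (binary 0011), so error is at position 3.
Correct: flip bit 3 of r = 000110111011110 to get c = 001110111011110.


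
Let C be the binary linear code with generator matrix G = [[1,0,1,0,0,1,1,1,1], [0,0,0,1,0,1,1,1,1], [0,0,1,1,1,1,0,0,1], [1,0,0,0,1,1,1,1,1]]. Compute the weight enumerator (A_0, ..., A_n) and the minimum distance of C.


Weight distribution: A_0 = 1, A_2 = 2, A_3 = 3, A_4 = 3, A_5 = 4, A_6 = 2, A_7 = 1. Minimum distance d = 2.

Enumerate all 2^4 = 16 messages m ∈ F_2^4.
For each, compute codeword c = mG in F_2^9, then tally its weight.
  m = 0000 → c = 000000000, weight = 0.
  m = 1000 → c = 101001111, weight = 6.
  m = 0100 → c = 000101111, weight = 5.
  m = 1100 → c = 101100000, weight = 3.
  m = 0010 → c = 001111001, weight = 5.
  m = 1010 → c = 100110110, weight = 5.
  m = 0110 → c = 001010110, weight = 4.
  m = 1110 → c = 100011001, weight = 4.
  m = 0001 → c = 100011111, weight = 6.
  m = 1001 → c = 001010000, weight = 2.
  m = 0101 → c = 100110000, weight = 3.
  m = 1101 → c = 001111111, weight = 7.
  m = 0011 → c = 101100110, weight = 5.
  m = 1011 → c = 000101001, weight = 3.
  m = 0111 → c = 101001001, weight = 4.
  m = 1111 → c = 000000110, weight = 2.
Tally weights:
  weight 0: 1 codewords.
  weight 2: 2 codewords.
  weight 3: 3 codewords.
  weight 4: 3 codewords.
  weight 5: 4 codewords.
  weight 6: 2 codewords.
  weight 7: 1 codewords.
Minimum distance d = smallest w > 0 with A_w > 0 = 2.
Sanity: Σ A_w = 16 = 2^4 = 16 ✓.


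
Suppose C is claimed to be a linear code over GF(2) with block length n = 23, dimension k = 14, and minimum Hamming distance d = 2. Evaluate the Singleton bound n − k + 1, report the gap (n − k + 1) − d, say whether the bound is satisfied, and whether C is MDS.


Singleton RHS = n − k + 1 = 10, slack = 8, bound satisfied, not MDS.

Singleton bound: d ≤ n − k + 1.
Here n = 23, k = 14, so n − k + 1 = 10.
Given d = 2, check d ≤ 10: YES.
Slack = (n − k + 1) − d = 8.
The code is NOT MDS (slack = 8 > 0).
Description: the claimed parameters are [23, 14, 2]_2; such a code would be non-MDS.


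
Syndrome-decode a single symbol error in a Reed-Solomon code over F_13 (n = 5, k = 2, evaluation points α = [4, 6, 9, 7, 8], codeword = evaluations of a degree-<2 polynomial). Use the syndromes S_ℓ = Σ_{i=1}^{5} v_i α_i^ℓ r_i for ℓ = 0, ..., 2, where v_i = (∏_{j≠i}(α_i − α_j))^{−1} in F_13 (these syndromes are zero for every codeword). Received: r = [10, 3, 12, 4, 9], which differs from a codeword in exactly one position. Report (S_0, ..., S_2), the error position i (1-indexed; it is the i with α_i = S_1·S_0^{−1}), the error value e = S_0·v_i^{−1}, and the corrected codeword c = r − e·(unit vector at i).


S = (4, 2, 1), error at position 4, error magnitude e = 11, c = [10, 3, 12, 6, 9].

Step 1: column multipliers v_i = (∏_{j≠i}(α_i − α_j))^{−1} mod 13.
  i = 1 (α = 4): (4−6)(4−9)(4−7)(4−8) = (−2)·(−5)·(−3)·(−4) = 120 ≡ 3, so v_1 = 3^{−1} = 9 (mod 13).
  i = 2 (α = 6): (6−4)(6−9)(6−7)(6−8) = 2·(−3)·(−1)·(−2) = −12 ≡ 1, so v_2 = 1^{−1} = 1 (mod 13).
  i = 3 (α = 9): (9−4)(9−6)(9−7)(9−8) = 5·3·2·1 = 30 ≡ 4, so v_3 = 4^{−1} = 10 (mod 13).
  i = 4 (α = 7): (7−4)(7−6)(7−9)(7−8) = 3·1·(−2)·(−1) = 6 ≡ 6, so v_4 = 6^{−1} = 11 (mod 13).
  i = 5 (α = 8): (8−4)(8−6)(8−9)(8−7) = 4·2·(−1)·1 = −8 ≡ 5, so v_5 = 5^{−1} = 8 (mod 13).
  v = [9, 1, 10, 11, 8].
Step 2: syndromes of r = [10, 3, 12, 4, 9] (all sums mod 13).
  S_0 = Σ v_i r_i = 9·10 + 1·3 + 10·12 + 11·4 + 8·9 = 329 ≡ 4.
  S_1 = Σ v_i α_i r_i = 9·4·10 + 1·6·3 + 10·9·12 + 11·7·4 + 8·8·9 = 2342 ≡ 2.
  α_i^2 mod 13 = [3, 10, 3, 10, 12].
  S_2 = Σ v_i α_i^2 r_i = 9·3·10 + 1·10·3 + 10·3·12 + 11·10·4 + 8·12·9 = 1964 ≡ 1.
  S = (4, 2, 1) ≠ 0, so r is not a codeword (an error is present).
Step 3: locate the error. For a single error e at position i, S_ℓ = v_i·e·α_i^ℓ, so α_err = S_1/S_0.
  S_0^{−1} = 4^{−1} = 10 (mod 13), so α_err = 2·10 = 20 ≡ 7 = α_4. Error position i = 4.
  Consistency check: S_2/S_1 = 1·7 = 7 ≡ 7 = α_err ✓ (single-error assumption holds).
Step 4: error magnitude e = S_0/v_4 = S_0·∏_{j≠4}(α_4 − α_j) = 4·6 = 24 ≡ 11 (mod 13).
Step 5: correct position 4: c_4 = r_4 − e = 4 − 11 ≡ 6 (mod 13). Hence c = [10, 3, 12, 6, 9].
  Check: interpolating c through the α_i gives m(x) = 11 + 3·x (degree < 2) with m(α_i) = c_i for every i, so c is indeed a codeword.


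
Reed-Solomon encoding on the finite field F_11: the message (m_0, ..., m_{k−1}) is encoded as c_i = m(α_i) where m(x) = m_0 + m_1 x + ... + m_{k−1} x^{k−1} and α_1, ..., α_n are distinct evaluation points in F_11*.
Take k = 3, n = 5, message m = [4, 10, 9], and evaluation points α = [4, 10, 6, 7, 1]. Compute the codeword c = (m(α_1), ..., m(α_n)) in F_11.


c = [1, 3, 3, 9, 1]

Message polynomial: m(x) = 4 + 10·x + 9·x^2 (mod 11).
For each evaluation point α_i, compute m(α_i) mod 11:
  α_1 = 4: Horner steps 9 → 2 → 1, so m(4) = 1.
  α_2 = 10: Horner steps 9 → 1 → 3, so m(10) = 3.
  α_3 = 6: Horner steps 9 → 9 → 3, so m(6) = 3.
  α_4 = 7: Horner steps 9 → 7 → 9, so m(7) = 9.
  α_5 = 1: Horner steps 9 → 8 → 1, so m(1) = 1.
Codeword c = [1, 3, 3, 9, 1] ∈ F_11^5.


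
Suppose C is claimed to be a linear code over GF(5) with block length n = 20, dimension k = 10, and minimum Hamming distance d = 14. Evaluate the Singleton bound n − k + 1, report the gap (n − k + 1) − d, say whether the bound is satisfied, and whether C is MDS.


Singleton RHS = n − k + 1 = 11, slack = -3, bound violated (no such code; not MDS).

Singleton bound: d ≤ n − k + 1.
Here n = 20, k = 10, so n − k + 1 = 11.
Given d = 14, check d ≤ 11: NO.
Slack = (n − k + 1) − d = -3.
The slack is negative: d = 14 exceeds n − k + 1 = 11 by 3, so the Singleton bound is violated and no linear [20, 10, 14]_5 code can exist. In particular it is not MDS (MDS requires d = n − k + 1 exactly).
Description: the claimed parameters are [20, 10, 14]_5; such a code would be impossible (violates the Singleton bound).


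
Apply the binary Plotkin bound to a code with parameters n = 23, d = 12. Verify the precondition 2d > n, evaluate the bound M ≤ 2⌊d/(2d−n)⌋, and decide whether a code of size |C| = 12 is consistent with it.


Plotkin bound M ≤ 24; given |C| = 12 ≤ bound (satisfied).

Check applicability: 2d = 24, n = 23.
2d − n = 1 > 0, so Plotkin applies.
Compute d/(2d−n) = 12/1 ≈ 12.0000.
⌊d/(2d−n)⌋ = 12.
Plotkin bound: M ≤ 2·12 = 24.
Given |C| = 12, check: satisfied.
This |C| is below the Plotkin bound.


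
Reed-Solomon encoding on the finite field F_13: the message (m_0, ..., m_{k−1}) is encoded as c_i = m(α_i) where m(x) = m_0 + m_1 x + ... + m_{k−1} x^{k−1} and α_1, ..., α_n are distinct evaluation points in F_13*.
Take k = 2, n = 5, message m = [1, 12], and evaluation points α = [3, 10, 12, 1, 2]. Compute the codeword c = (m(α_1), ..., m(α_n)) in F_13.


c = [11, 4, 2, 0, 12]

Message polynomial: m(x) = 1 + 12·x (mod 13).
For each evaluation point α_i, compute m(α_i) mod 13:
  α_1 = 3: Horner steps 12 → 11, so m(3) = 11.
  α_2 = 10: Horner steps 12 → 4, so m(10) = 4.
  α_3 = 12: Horner steps 12 → 2, so m(12) = 2.
  α_4 = 1: Horner steps 12 → 0, so m(1) = 0.
  α_5 = 2: Horner steps 12 → 12, so m(2) = 12.
Codeword c = [11, 4, 2, 0, 12] ∈ F_13^5.


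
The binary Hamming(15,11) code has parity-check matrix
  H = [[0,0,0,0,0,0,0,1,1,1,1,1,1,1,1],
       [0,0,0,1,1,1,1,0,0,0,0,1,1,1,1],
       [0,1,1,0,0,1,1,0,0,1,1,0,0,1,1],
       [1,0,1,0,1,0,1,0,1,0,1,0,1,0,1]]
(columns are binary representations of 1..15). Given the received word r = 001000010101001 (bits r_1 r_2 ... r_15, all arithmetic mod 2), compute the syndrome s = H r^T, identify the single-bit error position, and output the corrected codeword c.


s = (0, 0, 1, 0)^T, error position = 2, corrected codeword c = 011000010101001

Compute s = H r^T mod 2 one row at a time:
  s_1 = 1 + 0 + 1 + 0 + 1 + 0 + 0 + 1 = 4 ≡ 0 (mod 2).
  s_2 = 0 + 0 + 0 + 0 + 1 + 0 + 0 + 1 = 2 ≡ 0 (mod 2).
  s_3 = 0 + 1 + 0 + 0 + 1 + 0 + 0 + 1 = 3 ≡ 1 (mod 2).
  s_4 = 0 + 1 + 0 + 0 + 0 + 0 + 0 + 1 = 2 ≡ 0 (mod 2).
s = (0, 0, 1, 0)^T — this equals column 2 of H (binary 0010), so error is at position 2.
Correct: flip bit 2 of r = 001000010101001 to get c = 011000010101001.


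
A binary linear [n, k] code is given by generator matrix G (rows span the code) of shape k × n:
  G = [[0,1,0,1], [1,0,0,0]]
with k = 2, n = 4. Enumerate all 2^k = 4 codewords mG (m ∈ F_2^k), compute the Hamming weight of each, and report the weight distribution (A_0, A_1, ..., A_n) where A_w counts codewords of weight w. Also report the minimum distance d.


Weight distribution: A_0 = 1, A_1 = 1, A_2 = 1, A_3 = 1. Minimum distance d = 1.

Enumerate all 2^2 = 4 messages m ∈ F_2^2.
For each, compute codeword c = mG in F_2^4, then tally its weight.
  m = 00 → c = 0000, weight = 0.
  m = 10 → c = 0101, weight = 2.
  m = 01 → c = 1000, weight = 1.
  m = 11 → c = 1101, weight = 3.
Tally weights:
  weight 0: 1 codewords.
  weight 1: 1 codewords.
  weight 2: 1 codewords.
  weight 3: 1 codewords.
Minimum distance d = smallest w > 0 with A_w > 0 = 1.
Sanity: Σ A_w = 4 = 2^2 = 4 ✓.


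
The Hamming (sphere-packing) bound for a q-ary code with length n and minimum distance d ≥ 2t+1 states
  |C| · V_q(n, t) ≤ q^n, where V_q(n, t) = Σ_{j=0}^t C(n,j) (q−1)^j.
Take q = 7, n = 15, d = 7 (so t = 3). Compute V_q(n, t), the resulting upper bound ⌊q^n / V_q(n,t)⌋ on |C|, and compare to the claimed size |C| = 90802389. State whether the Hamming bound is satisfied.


V_q(n, t) = 102151, q^n = 4747561509943, Hamming bound = 46475918, |C| = 90802389 > bound (violated).

Step 1: Compute V_q(n, t) = Σ_{j=0}^3 C(n, j) (q−1)^j.
  j = 0: C(15,0)·(6)^0 = 1·1 = 1.
  j = 1: C(15,1)·(6)^1 = 15·6 = 90.
  j = 2: C(15,2)·(6)^2 = 105·36 = 3780.
  j = 3: C(15,3)·(6)^3 = 455·216 = 98280.
  V_q(n, t) = 1 + 90 + 3780 + 98280 = 102151.
Step 2: q^n = 7^15 = 4747561509943.
Step 3: Hamming bound ⌊q^n / V_q(n,t)⌋ = ⌊4747561509943/102151⌋ = 46475918.
Step 4: Compare |C| = 90802389 to 46475918: violated.
The claimed |C| lies above the Hamming bound, so no 7-ary code of length 15 with d ≥ 7 can have 90802389 codewords.


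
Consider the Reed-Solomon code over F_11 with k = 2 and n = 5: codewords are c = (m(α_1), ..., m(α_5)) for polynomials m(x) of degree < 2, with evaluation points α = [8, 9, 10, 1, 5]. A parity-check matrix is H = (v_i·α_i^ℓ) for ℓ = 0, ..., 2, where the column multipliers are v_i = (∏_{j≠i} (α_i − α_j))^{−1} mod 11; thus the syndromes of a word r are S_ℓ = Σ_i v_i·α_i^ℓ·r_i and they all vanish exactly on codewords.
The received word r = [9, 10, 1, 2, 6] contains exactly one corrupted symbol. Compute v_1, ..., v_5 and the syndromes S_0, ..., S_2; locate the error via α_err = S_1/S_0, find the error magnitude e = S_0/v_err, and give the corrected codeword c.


S = (6, 5, 6), error at position 3, error magnitude e = 1, c = [9, 10, 0, 2, 6].

Step 1: column multipliers v_i = (∏_{j≠i}(α_i − α_j))^{−1} mod 11.
  i = 1 (α = 8): (8−9)(8−10)(8−1)(8−5) = (−1)·(−2)·7·3 = 42 ≡ 9, so v_1 = 9^{−1} = 5 (mod 11).
  i = 2 (α = 9): (9−8)(9−10)(9−1)(9−5) = 1·(−1)·8·4 = −32 ≡ 1, so v_2 = 1^{−1} = 1 (mod 11).
  i = 3 (α = 10): (10−8)(10−9)(10−1)(10−5) = 2·1·9·5 = 90 ≡ 2, so v_3 = 2^{−1} = 6 (mod 11).
  i = 4 (α = 1): (1−8)(1−9)(1−10)(1−5) = (−7)·(−8)·(−9)·(−4) = 2016 ≡ 3, so v_4 = 3^{−1} = 4 (mod 11).
  i = 5 (α = 5): (5−8)(5−9)(5−10)(5−1) = (−3)·(−4)·(−5)·4 = −240 ≡ 2, so v_5 = 2^{−1} = 6 (mod 11).
  v = [5, 1, 6, 4, 6].
Step 2: syndromes of r = [9, 10, 1, 2, 6] (all sums mod 11).
  S_0 = Σ v_i r_i = 5·9 + 1·10 + 6·1 + 4·2 + 6·6 = 105 ≡ 6.
  S_1 = Σ v_i α_i r_i = 5·8·9 + 1·9·10 + 6·10·1 + 4·1·2 + 6·5·6 = 698 ≡ 5.
  α_i^2 mod 11 = [9, 4, 1, 1, 3].
  S_2 = Σ v_i α_i^2 r_i = 5·9·9 + 1·4·10 + 6·1·1 + 4·1·2 + 6·3·6 = 567 ≡ 6.
  S = (6, 5, 6) ≠ 0, so r is not a codeword (an error is present).
Step 3: locate the error. For a single error e at position i, S_ℓ = v_i·e·α_i^ℓ, so α_err = S_1/S_0.
  S_0^{−1} = 6^{−1} = 2 (mod 11), so α_err = 5·2 = 10 ≡ 10 = α_3. Error position i = 3.
  Consistency check: S_2/S_1 = 6·9 = 54 ≡ 10 = α_err ✓ (single-error assumption holds).
Step 4: error magnitude e = S_0/v_3 = S_0·∏_{j≠3}(α_3 − α_j) = 6·2 = 12 ≡ 1 (mod 11).
Step 5: correct position 3: c_3 = r_3 − e = 1 − 1 ≡ 0 (mod 11). Hence c = [9, 10, 0, 2, 6].
  Check: interpolating c through the α_i gives m(x) = 1 + 1·x (degree < 2) with m(α_i) = c_i for every i, so c is indeed a codeword.


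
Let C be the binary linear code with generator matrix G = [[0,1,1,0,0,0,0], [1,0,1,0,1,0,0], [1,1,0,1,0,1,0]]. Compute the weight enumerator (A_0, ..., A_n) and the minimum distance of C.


Weight distribution: A_0 = 1, A_2 = 1, A_3 = 3, A_4 = 2, A_5 = 1. Minimum distance d = 2.

Enumerate all 2^3 = 8 messages m ∈ F_2^3.
For each, compute codeword c = mG in F_2^7, then tally its weight.
  m = 000 → c = 0000000, weight = 0.
  m = 100 → c = 0110000, weight = 2.
  m = 010 → c = 1010100, weight = 3.
  m = 110 → c = 1100100, weight = 3.
  m = 001 → c = 1101010, weight = 4.
  m = 101 → c = 1011010, weight = 4.
  m = 011 → c = 0111110, weight = 5.
  m = 111 → c = 0001110, weight = 3.
Tally weights:
  weight 0: 1 codewords.
  weight 2: 1 codewords.
  weight 3: 3 codewords.
  weight 4: 2 codewords.
  weight 5: 1 codewords.
Minimum distance d = smallest w > 0 with A_w > 0 = 2.
Sanity: Σ A_w = 8 = 2^3 = 8 ✓.


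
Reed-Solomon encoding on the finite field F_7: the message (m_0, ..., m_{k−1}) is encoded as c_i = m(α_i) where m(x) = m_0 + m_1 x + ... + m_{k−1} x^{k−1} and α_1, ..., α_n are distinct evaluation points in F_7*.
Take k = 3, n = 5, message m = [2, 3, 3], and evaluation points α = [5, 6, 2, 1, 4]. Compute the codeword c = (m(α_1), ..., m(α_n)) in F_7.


c = [1, 2, 6, 1, 6]

Message polynomial: m(x) = 2 + 3·x + 3·x^2 (mod 7).
For each evaluation point α_i, compute m(α_i) mod 7:
  α_1 = 5: Horner steps 3 → 4 → 1, so m(5) = 1.
  α_2 = 6: Horner steps 3 → 0 → 2, so m(6) = 2.
  α_3 = 2: Horner steps 3 → 2 → 6, so m(2) = 6.
  α_4 = 1: Horner steps 3 → 6 → 1, so m(1) = 1.
  α_5 = 4: Horner steps 3 → 1 → 6, so m(4) = 6.
Codeword c = [1, 2, 6, 1, 6] ∈ F_7^5.


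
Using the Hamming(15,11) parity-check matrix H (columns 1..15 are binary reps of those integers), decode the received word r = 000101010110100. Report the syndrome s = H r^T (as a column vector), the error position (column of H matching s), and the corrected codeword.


s = (0, 1, 1, 0)^T, error position = 6, corrected codeword c = 000100010110100

Compute s = H r^T mod 2 one row at a time:
  s_1 = 1 + 0 + 1 + 1 + 0 + 1 + 0 + 0 = 4 ≡ 0 (mod 2).
  s_2 = 1 + 0 + 1 + 0 + 0 + 1 + 0 + 0 = 3 ≡ 1 (mod 2).
  s_3 = 0 + 0 + 1 + 0 + 1 + 1 + 0 + 0 = 3 ≡ 1 (mod 2).
  s_4 = 0 + 0 + 0 + 0 + 0 + 1 + 1 + 0 = 2 ≡ 0 (mod 2).
s = (0, 1, 1, 0)^T — this equals column 6 of H (binary 0110), so error is at position 6.
Correct: flip bit 6 of r = 000101010110100 to get c = 000100010110100.


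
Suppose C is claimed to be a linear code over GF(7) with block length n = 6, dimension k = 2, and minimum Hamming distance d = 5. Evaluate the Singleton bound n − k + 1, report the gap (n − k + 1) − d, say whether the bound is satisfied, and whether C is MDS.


Singleton RHS = n − k + 1 = 5, slack = 0, bound satisfied, MDS.

Singleton bound: d ≤ n − k + 1.
Here n = 6, k = 2, so n − k + 1 = 5.
Given d = 5, check d ≤ 5: YES.
Slack = (n − k + 1) − d = 0.
The code is MDS (slack = 0).
Description: the claimed parameters are [6, 2, 5]_7; such a code would be MDS (meets Singleton bound).


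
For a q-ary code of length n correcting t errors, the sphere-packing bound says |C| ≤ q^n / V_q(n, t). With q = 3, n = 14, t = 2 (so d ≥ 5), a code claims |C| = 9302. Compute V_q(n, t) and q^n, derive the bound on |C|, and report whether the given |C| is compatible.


V_q(n, t) = 393, q^n = 4782969, Hamming bound = 12170, |C| = 9302 ≤ bound (satisfied).

Step 1: Compute V_q(n, t) = Σ_{j=0}^2 C(n, j) (q−1)^j.
  j = 0: C(14,0)·(2)^0 = 1·1 = 1.
  j = 1: C(14,1)·(2)^1 = 14·2 = 28.
  j = 2: C(14,2)·(2)^2 = 91·4 = 364.
  V_q(n, t) = 1 + 28 + 364 = 393.
Step 2: q^n = 3^14 = 4782969.
Step 3: Hamming bound ⌊q^n / V_q(n,t)⌋ = ⌊4782969/393⌋ = 12170.
Step 4: Compare |C| = 9302 to 12170: satisfied.
The claimed |C| lies below the Hamming bound.


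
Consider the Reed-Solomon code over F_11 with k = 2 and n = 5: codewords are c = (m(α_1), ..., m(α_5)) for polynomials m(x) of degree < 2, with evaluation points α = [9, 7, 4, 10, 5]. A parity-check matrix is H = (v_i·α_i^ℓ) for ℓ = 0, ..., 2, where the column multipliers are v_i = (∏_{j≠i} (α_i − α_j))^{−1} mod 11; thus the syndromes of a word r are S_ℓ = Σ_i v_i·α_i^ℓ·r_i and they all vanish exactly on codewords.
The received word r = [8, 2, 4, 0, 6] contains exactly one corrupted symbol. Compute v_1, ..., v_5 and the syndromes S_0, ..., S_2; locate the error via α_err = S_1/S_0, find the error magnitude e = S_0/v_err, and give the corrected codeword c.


S = (8, 7, 2), error at position 5, error magnitude e = 10, c = [8, 2, 4, 0, 7].

Step 1: column multipliers v_i = (∏_{j≠i}(α_i − α_j))^{−1} mod 11.
  i = 1 (α = 9): (9−7)(9−4)(9−10)(9−5) = 2·5·(−1)·4 = −40 ≡ 4, so v_1 = 4^{−1} = 3 (mod 11).
  i = 2 (α = 7): (7−9)(7−4)(7−10)(7−5) = (−2)·3·(−3)·2 = 36 ≡ 3, so v_2 = 3^{−1} = 4 (mod 11).
  i = 3 (α = 4): (4−9)(4−7)(4−10)(4−5) = (−5)·(−3)·(−6)·(−1) = 90 ≡ 2, so v_3 = 2^{−1} = 6 (mod 11).
  i = 4 (α = 10): (10−9)(10−7)(10−4)(10−5) = 1·3·6·5 = 90 ≡ 2, so v_4 = 2^{−1} = 6 (mod 11).
  i = 5 (α = 5): (5−9)(5−7)(5−4)(5−10) = (−4)·(−2)·1·(−5) = −40 ≡ 4, so v_5 = 4^{−1} = 3 (mod 11).
  v = [3, 4, 6, 6, 3].
Step 2: syndromes of r = [8, 2, 4, 0, 6] (all sums mod 11).
  S_0 = Σ v_i r_i = 3·8 + 4·2 + 6·4 + 6·0 + 3·6 = 74 ≡ 8.
  S_1 = Σ v_i α_i r_i = 3·9·8 + 4·7·2 + 6·4·4 + 6·10·0 + 3·5·6 = 458 ≡ 7.
  α_i^2 mod 11 = [4, 5, 5, 1, 3].
  S_2 = Σ v_i α_i^2 r_i = 3·4·8 + 4·5·2 + 6·5·4 + 6·1·0 + 3·3·6 = 310 ≡ 2.
  S = (8, 7, 2) ≠ 0, so r is not a codeword (an error is present).
Step 3: locate the error. For a single error e at position i, S_ℓ = v_i·e·α_i^ℓ, so α_err = S_1/S_0.
  S_0^{−1} = 8^{−1} = 7 (mod 11), so α_err = 7·7 = 49 ≡ 5 = α_5. Error position i = 5.
  Consistency check: S_2/S_1 = 2·8 = 16 ≡ 5 = α_err ✓ (single-error assumption holds).
Step 4: error magnitude e = S_0/v_5 = S_0·∏_{j≠5}(α_5 − α_j) = 8·4 = 32 ≡ 10 (mod 11).
Step 5: correct position 5: c_5 = r_5 − e = 6 − 10 ≡ 7 (mod 11). Hence c = [8, 2, 4, 0, 7].
  Check: interpolating c through the α_i gives m(x) = 3 + 3·x (degree < 2) with m(α_i) = c_i for every i, so c is indeed a codeword.


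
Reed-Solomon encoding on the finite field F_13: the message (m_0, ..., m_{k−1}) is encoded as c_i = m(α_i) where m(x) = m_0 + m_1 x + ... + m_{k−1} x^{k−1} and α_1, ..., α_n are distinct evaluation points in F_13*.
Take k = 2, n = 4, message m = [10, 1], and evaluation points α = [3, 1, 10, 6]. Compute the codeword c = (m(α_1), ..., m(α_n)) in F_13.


c = [0, 11, 7, 3]

Message polynomial: m(x) = 10 + 1·x (mod 13).
For each evaluation point α_i, compute m(α_i) mod 13:
  α_1 = 3: Horner steps 1 → 0, so m(3) = 0.
  α_2 = 1: Horner steps 1 → 11, so m(1) = 11.
  α_3 = 10: Horner steps 1 → 7, so m(10) = 7.
  α_4 = 6: Horner steps 1 → 3, so m(6) = 3.
Codeword c = [0, 11, 7, 3] ∈ F_13^4.


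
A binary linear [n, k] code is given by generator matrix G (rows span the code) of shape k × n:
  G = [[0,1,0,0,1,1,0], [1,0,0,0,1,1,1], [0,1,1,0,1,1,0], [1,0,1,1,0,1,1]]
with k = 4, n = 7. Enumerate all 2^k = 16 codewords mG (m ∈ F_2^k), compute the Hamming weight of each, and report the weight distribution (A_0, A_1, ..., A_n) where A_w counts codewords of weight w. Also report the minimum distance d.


Weight distribution: A_0 = 1, A_1 = 1, A_2 = 1, A_3 = 4, A_4 = 5, A_5 = 3, A_6 = 1. Minimum distance d = 1.

Enumerate all 2^4 = 16 messages m ∈ F_2^4.
For each, compute codeword c = mG in F_2^7, then tally its weight.
  m = 0000 → c = 0000000, weight = 0.
  m = 1000 → c = 0100110, weight = 3.
  m = 0100 → c = 1000111, weight = 4.
  m = 1100 → c = 1100001, weight = 3.
  m = 0010 → c = 0110110, weight = 4.
  m = 1010 → c = 0010000, weight = 1.
  m = 0110 → c = 1110001, weight = 4.
  m = 1110 → c = 1010111, weight = 5.
  m = 0001 → c = 1011011, weight = 5.
  m = 1001 → c = 1111101, weight = 6.
  m = 0101 → c = 0011100, weight = 3.
  m = 1101 → c = 0111010, weight = 4.
  m = 0011 → c = 1101101, weight = 5.
  m = 1011 → c = 1001011, weight = 4.
  m = 0111 → c = 0101010, weight = 3.
  m = 1111 → c = 0001100, weight = 2.
Tally weights:
  weight 0: 1 codewords.
  weight 1: 1 codewords.
  weight 2: 1 codewords.
  weight 3: 4 codewords.
  weight 4: 5 codewords.
  weight 5: 3 codewords.
  weight 6: 1 codewords.
Minimum distance d = smallest w > 0 with A_w > 0 = 1.
Sanity: Σ A_w = 16 = 2^4 = 16 ✓.


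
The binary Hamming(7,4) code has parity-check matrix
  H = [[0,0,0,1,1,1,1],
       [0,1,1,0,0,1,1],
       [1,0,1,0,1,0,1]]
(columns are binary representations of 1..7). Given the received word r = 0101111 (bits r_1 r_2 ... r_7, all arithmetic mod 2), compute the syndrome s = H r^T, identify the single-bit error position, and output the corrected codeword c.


s = (0, 1, 0)^T, error position = 2, corrected codeword c = 0001111

Compute s = H r^T mod 2 one row at a time:
  s_1 = 1 + 1 + 1 + 1 = 4 ≡ 0 (mod 2).
  s_2 = 1 + 0 + 1 + 1 = 3 ≡ 1 (mod 2).
  s_3 = 0 + 0 + 1 + 1 = 2 ≡ 0 (mod 2).
s = (0, 1, 0)^T — this equals column 2 of H (binary 010), so error is at position 2.
Correct: flip bit 2 of r = 0101111 to get c = 0001111.


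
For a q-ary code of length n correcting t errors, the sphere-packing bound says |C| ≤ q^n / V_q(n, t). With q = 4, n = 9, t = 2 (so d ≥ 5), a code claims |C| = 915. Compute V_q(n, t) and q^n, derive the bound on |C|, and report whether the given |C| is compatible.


V_q(n, t) = 352, q^n = 262144, Hamming bound = 744, |C| = 915 > bound (violated).

Step 1: Compute V_q(n, t) = Σ_{j=0}^2 C(n, j) (q−1)^j.
  j = 0: C(9,0)·(3)^0 = 1·1 = 1.
  j = 1: C(9,1)·(3)^1 = 9·3 = 27.
  j = 2: C(9,2)·(3)^2 = 36·9 = 324.
  V_q(n, t) = 1 + 27 + 324 = 352.
Step 2: q^n = 4^9 = 262144.
Step 3: Hamming bound ⌊q^n / V_q(n,t)⌋ = ⌊262144/352⌋ = 744.
Step 4: Compare |C| = 915 to 744: violated.
The claimed |C| lies above the Hamming bound, so no 4-ary code of length 9 with d ≥ 5 can have 915 codewords.


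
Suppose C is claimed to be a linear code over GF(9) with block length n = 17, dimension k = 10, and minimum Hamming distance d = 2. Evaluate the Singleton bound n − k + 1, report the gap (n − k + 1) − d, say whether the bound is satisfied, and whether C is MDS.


Singleton RHS = n − k + 1 = 8, slack = 6, bound satisfied, not MDS.

Singleton bound: d ≤ n − k + 1.
Here n = 17, k = 10, so n − k + 1 = 8.
Given d = 2, check d ≤ 8: YES.
Slack = (n − k + 1) − d = 6.
The code is NOT MDS (slack = 6 > 0).
Description: the claimed parameters are [17, 10, 2]_9; such a code would be non-MDS.


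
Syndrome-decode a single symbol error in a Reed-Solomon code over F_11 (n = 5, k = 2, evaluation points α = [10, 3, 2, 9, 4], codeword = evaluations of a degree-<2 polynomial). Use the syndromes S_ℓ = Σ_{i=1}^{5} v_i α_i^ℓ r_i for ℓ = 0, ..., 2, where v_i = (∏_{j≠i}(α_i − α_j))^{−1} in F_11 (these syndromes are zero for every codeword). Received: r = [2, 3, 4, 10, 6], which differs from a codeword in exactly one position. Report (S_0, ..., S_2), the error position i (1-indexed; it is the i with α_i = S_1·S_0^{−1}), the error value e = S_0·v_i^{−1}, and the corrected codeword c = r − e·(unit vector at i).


S = (2, 4, 8), error at position 3, error magnitude e = 4, c = [2, 3, 0, 10, 6].

Step 1: column multipliers v_i = (∏_{j≠i}(α_i − α_j))^{−1} mod 11.
  i = 1 (α = 10): (10−3)(10−2)(10−9)(10−4) = 7·8·1·6 = 336 ≡ 6, so v_1 = 6^{−1} = 2 (mod 11).
  i = 2 (α = 3): (3−10)(3−2)(3−9)(3−4) = (−7)·1·(−6)·(−1) = −42 ≡ 2, so v_2 = 2^{−1} = 6 (mod 11).
  i = 3 (α = 2): (2−10)(2−3)(2−9)(2−4) = (−8)·(−1)·(−7)·(−2) = 112 ≡ 2, so v_3 = 2^{−1} = 6 (mod 11).
  i = 4 (α = 9): (9−10)(9−3)(9−2)(9−4) = (−1)·6·7·5 = −210 ≡ 10, so v_4 = 10^{−1} = 10 (mod 11).
  i = 5 (α = 4): (4−10)(4−3)(4−2)(4−9) = (−6)·1·2·(−5) = 60 ≡ 5, so v_5 = 5^{−1} = 9 (mod 11).
  v = [2, 6, 6, 10, 9].
Step 2: syndromes of r = [2, 3, 4, 10, 6] (all sums mod 11).
  S_0 = Σ v_i r_i = 2·2 + 6·3 + 6·4 + 10·10 + 9·6 = 200 ≡ 2.
  S_1 = Σ v_i α_i r_i = 2·10·2 + 6·3·3 + 6·2·4 + 10·9·10 + 9·4·6 = 1258 ≡ 4.
  α_i^2 mod 11 = [1, 9, 4, 4, 5].
  S_2 = Σ v_i α_i^2 r_i = 2·1·2 + 6·9·3 + 6·4·4 + 10·4·10 + 9·5·6 = 932 ≡ 8.
  S = (2, 4, 8) ≠ 0, so r is not a codeword (an error is present).
Step 3: locate the error. For a single error e at position i, S_ℓ = v_i·e·α_i^ℓ, so α_err = S_1/S_0.
  S_0^{−1} = 2^{−1} = 6 (mod 11), so α_err = 4·6 = 24 ≡ 2 = α_3. Error position i = 3.
  Consistency check: S_2/S_1 = 8·3 = 24 ≡ 2 = α_err ✓ (single-error assumption holds).
Step 4: error magnitude e = S_0/v_3 = S_0·∏_{j≠3}(α_3 − α_j) = 2·2 = 4 ≡ 4 (mod 11).
Step 5: correct position 3: c_3 = r_3 − e = 4 − 4 ≡ 0 (mod 11). Hence c = [2, 3, 0, 10, 6].
  Check: interpolating c through the α_i gives m(x) = 5 + 3·x (degree < 2) with m(α_i) = c_i for every i, so c is indeed a codeword.


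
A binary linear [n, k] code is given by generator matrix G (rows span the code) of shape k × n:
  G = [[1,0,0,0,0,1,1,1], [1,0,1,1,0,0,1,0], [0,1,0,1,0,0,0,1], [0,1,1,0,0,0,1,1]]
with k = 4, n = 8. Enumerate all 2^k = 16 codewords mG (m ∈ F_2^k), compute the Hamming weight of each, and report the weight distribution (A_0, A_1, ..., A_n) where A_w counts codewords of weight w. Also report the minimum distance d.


Weight distribution: A_0 = 1, A_1 = 1, A_3 = 4, A_4 = 7, A_5 = 3. Minimum distance d = 1.

Enumerate all 2^4 = 16 messages m ∈ F_2^4.
For each, compute codeword c = mG in F_2^8, then tally its weight.
  m = 0000 → c = 00000000, weight = 0.
  m = 1000 → c = 10000111, weight = 4.
  m = 0100 → c = 10110010, weight = 4.
  m = 1100 → c = 00110101, weight = 4.
  m = 0010 → c = 01010001, weight = 3.
  m = 1010 → c = 11010110, weight = 5.
  m = 0110 → c = 11100011, weight = 5.
  m = 1110 → c = 01100100, weight = 3.
  m = 0001 → c = 01100011, weight = 4.
  m = 1001 → c = 11100100, weight = 4.
  m = 0101 → c = 11010001, weight = 4.
  m = 1101 → c = 01010110, weight = 4.
  m = 0011 → c = 00110010, weight = 3.
  m = 1011 → c = 10110101, weight = 5.
  m = 0111 → c = 10000000, weight = 1.
  m = 1111 → c = 00000111, weight = 3.
Tally weights:
  weight 0: 1 codewords.
  weight 1: 1 codewords.
  weight 3: 4 codewords.
  weight 4: 7 codewords.
  weight 5: 3 codewords.
Minimum distance d = smallest w > 0 with A_w > 0 = 1.
Sanity: Σ A_w = 16 = 2^4 = 16 ✓.


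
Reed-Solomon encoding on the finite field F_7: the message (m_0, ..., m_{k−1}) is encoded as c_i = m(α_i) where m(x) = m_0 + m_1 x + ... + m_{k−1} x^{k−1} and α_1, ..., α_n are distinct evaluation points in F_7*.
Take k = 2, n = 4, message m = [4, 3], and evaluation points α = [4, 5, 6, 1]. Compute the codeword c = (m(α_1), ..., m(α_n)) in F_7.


c = [2, 5, 1, 0]

Message polynomial: m(x) = 4 + 3·x (mod 7).
For each evaluation point α_i, compute m(α_i) mod 7:
  α_1 = 4: Horner steps 3 → 2, so m(4) = 2.
  α_2 = 5: Horner steps 3 → 5, so m(5) = 5.
  α_3 = 6: Horner steps 3 → 1, so m(6) = 1.
  α_4 = 1: Horner steps 3 → 0, so m(1) = 0.
Codeword c = [2, 5, 1, 0] ∈ F_7^4.


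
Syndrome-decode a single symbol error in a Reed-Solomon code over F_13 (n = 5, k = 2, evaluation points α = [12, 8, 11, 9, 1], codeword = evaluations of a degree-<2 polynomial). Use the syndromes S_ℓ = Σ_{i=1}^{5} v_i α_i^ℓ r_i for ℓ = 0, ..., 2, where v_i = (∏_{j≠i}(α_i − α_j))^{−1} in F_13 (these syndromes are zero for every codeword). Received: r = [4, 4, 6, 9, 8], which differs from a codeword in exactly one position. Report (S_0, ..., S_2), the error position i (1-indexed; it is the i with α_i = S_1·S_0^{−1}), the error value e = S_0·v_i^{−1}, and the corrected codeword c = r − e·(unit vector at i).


S = (3, 10, 3), error at position 1, error magnitude e = 6, c = [11, 4, 6, 9, 8].

Step 1: column multipliers v_i = (∏_{j≠i}(α_i − α_j))^{−1} mod 13.
  i = 1 (α = 12): (12−8)(12−11)(12−9)(12−1) = 4·1·3·11 = 132 ≡ 2, so v_1 = 2^{−1} = 7 (mod 13).
  i = 2 (α = 8): (8−12)(8−11)(8−9)(8−1) = (−4)·(−3)·(−1)·7 = −84 ≡ 7, so v_2 = 7^{−1} = 2 (mod 13).
  i = 3 (α = 11): (11−12)(11−8)(11−9)(11−1) = (−1)·3·2·10 = −60 ≡ 5, so v_3 = 5^{−1} = 8 (mod 13).
  i = 4 (α = 9): (9−12)(9−8)(9−11)(9−1) = (−3)·1·(−2)·8 = 48 ≡ 9, so v_4 = 9^{−1} = 3 (mod 13).
  i = 5 (α = 1): (1−12)(1−8)(1−11)(1−9) = (−11)·(−7)·(−10)·(−8) = 6160 ≡ 11, so v_5 = 11^{−1} = 6 (mod 13).
  v = [7, 2, 8, 3, 6].
Step 2: syndromes of r = [4, 4, 6, 9, 8] (all sums mod 13).
  S_0 = Σ v_i r_i = 7·4 + 2·4 + 8·6 + 3·9 + 6·8 = 159 ≡ 3.
  S_1 = Σ v_i α_i r_i = 7·12·4 + 2·8·4 + 8·11·6 + 3·9·9 + 6·1·8 = 1219 ≡ 10.
  α_i^2 mod 13 = [1, 12, 4, 3, 1].
  S_2 = Σ v_i α_i^2 r_i = 7·1·4 + 2·12·4 + 8·4·6 + 3·3·9 + 6·1·8 = 445 ≡ 3.
  S = (3, 10, 3) ≠ 0, so r is not a codeword (an error is present).
Step 3: locate the error. For a single error e at position i, S_ℓ = v_i·e·α_i^ℓ, so α_err = S_1/S_0.
  S_0^{−1} = 3^{−1} = 9 (mod 13), so α_err = 10·9 = 90 ≡ 12 = α_1. Error position i = 1.
  Consistency check: S_2/S_1 = 3·4 = 12 ≡ 12 = α_err ✓ (single-error assumption holds).
Step 4: error magnitude e = S_0/v_1 = S_0·∏_{j≠1}(α_1 − α_j) = 3·2 = 6 ≡ 6 (mod 13).
Step 5: correct position 1: c_1 = r_1 − e = 4 − 6 ≡ 11 (mod 13). Hence c = [11, 4, 6, 9, 8].
  Check: interpolating c through the α_i gives m(x) = 3 + 5·x (degree < 2) with m(α_i) = c_i for every i, so c is indeed a codeword.


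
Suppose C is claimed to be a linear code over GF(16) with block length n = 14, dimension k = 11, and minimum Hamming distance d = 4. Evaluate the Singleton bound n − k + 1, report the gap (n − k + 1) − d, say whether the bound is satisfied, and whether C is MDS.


Singleton RHS = n − k + 1 = 4, slack = 0, bound satisfied, MDS.

Singleton bound: d ≤ n − k + 1.
Here n = 14, k = 11, so n − k + 1 = 4.
Given d = 4, check d ≤ 4: YES.
Slack = (n − k + 1) − d = 0.
The code is MDS (slack = 0).
Description: the claimed parameters are [14, 11, 4]_16; such a code would be MDS (meets Singleton bound).


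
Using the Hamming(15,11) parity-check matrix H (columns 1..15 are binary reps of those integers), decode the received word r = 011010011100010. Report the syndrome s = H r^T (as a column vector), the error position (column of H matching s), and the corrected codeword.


s = (0, 0, 0, 1)^T, error position = 1, corrected codeword c = 111010011100010

Compute s = H r^T mod 2 one row at a time:
  s_1 = 1 + 1 + 1 + 0 + 0 + 0 + 1 + 0 = 4 ≡ 0 (mod 2).
  s_2 = 0 + 1 + 0 + 0 + 0 + 0 + 1 + 0 = 2 ≡ 0 (mod 2).
  s_3 = 1 + 1 + 0 + 0 + 1 + 0 + 1 + 0 = 4 ≡ 0 (mod 2).
  s_4 = 0 + 1 + 1 + 0 + 1 + 0 + 0 + 0 = 3 ≡ 1 (mod 2).
s = (0, 0, 0, 1)^T — this equals column 1 of H (binary 0001), so error is at position 1.
Correct: flip bit 1 of r = 011010011100010 to get c = 111010011100010.


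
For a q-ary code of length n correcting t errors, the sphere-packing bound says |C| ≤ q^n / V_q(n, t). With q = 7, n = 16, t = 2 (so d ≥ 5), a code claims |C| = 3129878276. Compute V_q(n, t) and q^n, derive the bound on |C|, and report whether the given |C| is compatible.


V_q(n, t) = 4417, q^n = 33232930569601, Hamming bound = 7523869270, |C| = 3129878276 ≤ bound (satisfied).

Step 1: Compute V_q(n, t) = Σ_{j=0}^2 C(n, j) (q−1)^j.
  j = 0: C(16,0)·(6)^0 = 1·1 = 1.
  j = 1: C(16,1)·(6)^1 = 16·6 = 96.
  j = 2: C(16,2)·(6)^2 = 120·36 = 4320.
  V_q(n, t) = 1 + 96 + 4320 = 4417.
Step 2: q^n = 7^16 = 33232930569601.
Step 3: Hamming bound ⌊q^n / V_q(n,t)⌋ = ⌊33232930569601/4417⌋ = 7523869270.
Step 4: Compare |C| = 3129878276 to 7523869270: satisfied.
The claimed |C| lies below the Hamming bound.


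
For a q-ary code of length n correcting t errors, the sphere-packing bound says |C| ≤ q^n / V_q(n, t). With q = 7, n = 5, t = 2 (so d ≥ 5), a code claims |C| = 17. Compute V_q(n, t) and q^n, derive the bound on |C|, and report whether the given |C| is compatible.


V_q(n, t) = 391, q^n = 16807, Hamming bound = 42, |C| = 17 ≤ bound (satisfied).

Step 1: Compute V_q(n, t) = Σ_{j=0}^2 C(n, j) (q−1)^j.
  j = 0: C(5,0)·(6)^0 = 1·1 = 1.
  j = 1: C(5,1)·(6)^1 = 5·6 = 30.
  j = 2: C(5,2)·(6)^2 = 10·36 = 360.
  V_q(n, t) = 1 + 30 + 360 = 391.
Step 2: q^n = 7^5 = 16807.
Step 3: Hamming bound ⌊q^n / V_q(n,t)⌋ = ⌊16807/391⌋ = 42.
Step 4: Compare |C| = 17 to 42: satisfied.
The claimed |C| lies below the Hamming bound.


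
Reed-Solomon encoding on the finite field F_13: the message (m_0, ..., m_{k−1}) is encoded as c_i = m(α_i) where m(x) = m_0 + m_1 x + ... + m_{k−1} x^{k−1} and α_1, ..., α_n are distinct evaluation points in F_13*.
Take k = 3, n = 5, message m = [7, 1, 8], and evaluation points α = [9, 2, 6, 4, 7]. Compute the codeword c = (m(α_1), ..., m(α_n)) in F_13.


c = [1, 2, 2, 9, 3]

Message polynomial: m(x) = 7 + 1·x + 8·x^2 (mod 13).
For each evaluation point α_i, compute m(α_i) mod 13:
  α_1 = 9: Horner steps 8 → 8 → 1, so m(9) = 1.
  α_2 = 2: Horner steps 8 → 4 → 2, so m(2) = 2.
  α_3 = 6: Horner steps 8 → 10 → 2, so m(6) = 2.
  α_4 = 4: Horner steps 8 → 7 → 9, so m(4) = 9.
  α_5 = 7: Horner steps 8 → 5 → 3, so m(7) = 3.
Codeword c = [1, 2, 2, 9, 3] ∈ F_13^5.


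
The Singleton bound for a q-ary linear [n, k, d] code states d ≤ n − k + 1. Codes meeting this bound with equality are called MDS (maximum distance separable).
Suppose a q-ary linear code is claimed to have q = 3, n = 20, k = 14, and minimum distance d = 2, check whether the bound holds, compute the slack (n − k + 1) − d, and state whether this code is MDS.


Singleton RHS = n − k + 1 = 7, slack = 5, bound satisfied, not MDS.

Singleton bound: d ≤ n − k + 1.
Here n = 20, k = 14, so n − k + 1 = 7.
Given d = 2, check d ≤ 7: YES.
Slack = (n − k + 1) − d = 5.
The code is NOT MDS (slack = 5 > 0).
Description: the claimed parameters are [20, 14, 2]_3; such a code would be non-MDS.


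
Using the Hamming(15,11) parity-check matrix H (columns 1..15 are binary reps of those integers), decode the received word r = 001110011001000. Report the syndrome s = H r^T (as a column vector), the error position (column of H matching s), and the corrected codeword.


s = (1, 1, 1, 1)^T, error position = 15, corrected codeword c = 001110011001001

Compute s = H r^T mod 2 one row at a time:
  s_1 = 1 + 1 + 0 + 0 + 1 + 0 + 0 + 0 = 3 ≡ 1 (mod 2).
  s_2 = 1 + 1 + 0 + 0 + 1 + 0 + 0 + 0 = 3 ≡ 1 (mod 2).
  s_3 = 0 + 1 + 0 + 0 + 0 + 0 + 0 + 0 = 1 ≡ 1 (mod 2).
  s_4 = 0 + 1 + 1 + 0 + 1 + 0 + 0 + 0 = 3 ≡ 1 (mod 2).
s = (1, 1, 1, 1)^T — this equals column 15 of H (binary 1111), so error is at position 15.
Correct: flip bit 15 of r = 001110011001000 to get c = 001110011001001.


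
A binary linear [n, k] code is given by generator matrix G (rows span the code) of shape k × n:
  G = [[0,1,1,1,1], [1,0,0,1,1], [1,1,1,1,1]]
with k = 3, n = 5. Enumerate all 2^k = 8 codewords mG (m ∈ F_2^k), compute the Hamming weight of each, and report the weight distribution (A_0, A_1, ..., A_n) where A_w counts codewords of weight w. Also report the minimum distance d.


Weight distribution: A_0 = 1, A_1 = 1, A_2 = 2, A_3 = 2, A_4 = 1, A_5 = 1. Minimum distance d = 1.

Enumerate all 2^3 = 8 messages m ∈ F_2^3.
For each, compute codeword c = mG in F_2^5, then tally its weight.
  m = 000 → c = 00000, weight = 0.
  m = 100 → c = 01111, weight = 4.
  m = 010 → c = 10011, weight = 3.
  m = 110 → c = 11100, weight = 3.
  m = 001 → c = 11111, weight = 5.
  m = 101 → c = 10000, weight = 1.
  m = 011 → c = 01100, weight = 2.
  m = 111 → c = 00011, weight = 2.
Tally weights:
  weight 0: 1 codewords.
  weight 1: 1 codewords.
  weight 2: 2 codewords.
  weight 3: 2 codewords.
  weight 4: 1 codewords.
  weight 5: 1 codewords.
Minimum distance d = smallest w > 0 with A_w > 0 = 1.
Sanity: Σ A_w = 8 = 2^3 = 8 ✓.


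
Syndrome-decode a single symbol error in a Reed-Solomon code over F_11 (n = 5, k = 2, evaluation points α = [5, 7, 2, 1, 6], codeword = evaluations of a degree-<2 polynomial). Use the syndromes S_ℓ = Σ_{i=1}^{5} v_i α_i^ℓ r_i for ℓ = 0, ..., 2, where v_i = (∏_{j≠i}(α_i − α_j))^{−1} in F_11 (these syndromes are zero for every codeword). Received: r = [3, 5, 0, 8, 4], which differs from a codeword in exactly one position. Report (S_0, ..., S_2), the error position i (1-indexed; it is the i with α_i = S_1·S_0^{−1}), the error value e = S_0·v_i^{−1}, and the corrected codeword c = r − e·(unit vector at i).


S = (2, 2, 2), error at position 4, error magnitude e = 9, c = [3, 5, 0, 10, 4].

Step 1: column multipliers v_i = (∏_{j≠i}(α_i − α_j))^{−1} mod 11.
  i = 1 (α = 5): (5−7)(5−2)(5−1)(5−6) = (−2)·3·4·(−1) = 24 ≡ 2, so v_1 = 2^{−1} = 6 (mod 11).
  i = 2 (α = 7): (7−5)(7−2)(7−1)(7−6) = 2·5·6·1 = 60 ≡ 5, so v_2 = 5^{−1} = 9 (mod 11).
  i = 3 (α = 2): (2−5)(2−7)(2−1)(2−6) = (−3)·(−5)·1·(−4) = −60 ≡ 6, so v_3 = 6^{−1} = 2 (mod 11).
  i = 4 (α = 1): (1−5)(1−7)(1−2)(1−6) = (−4)·(−6)·(−1)·(−5) = 120 ≡ 10, so v_4 = 10^{−1} = 10 (mod 11).
  i = 5 (α = 6): (6−5)(6−7)(6−2)(6−1) = 1·(−1)·4·5 = −20 ≡ 2, so v_5 = 2^{−1} = 6 (mod 11).
  v = [6, 9, 2, 10, 6].
Step 2: syndromes of r = [3, 5, 0, 8, 4] (all sums mod 11).
  S_0 = Σ v_i r_i = 6·3 + 9·5 + 2·0 + 10·8 + 6·4 = 167 ≡ 2.
  S_1 = Σ v_i α_i r_i = 6·5·3 + 9·7·5 + 2·2·0 + 10·1·8 + 6·6·4 = 629 ≡ 2.
  α_i^2 mod 11 = [3, 5, 4, 1, 3].
  S_2 = Σ v_i α_i^2 r_i = 6·3·3 + 9·5·5 + 2·4·0 + 10·1·8 + 6·3·4 = 431 ≡ 2.
  S = (2, 2, 2) ≠ 0, so r is not a codeword (an error is present).
Step 3: locate the error. For a single error e at position i, S_ℓ = v_i·e·α_i^ℓ, so α_err = S_1/S_0.
  S_0^{−1} = 2^{−1} = 6 (mod 11), so α_err = 2·6 = 12 ≡ 1 = α_4. Error position i = 4.
  Consistency check: S_2/S_1 = 2·6 = 12 ≡ 1 = α_err ✓ (single-error assumption holds).
Step 4: error magnitude e = S_0/v_4 = S_0·∏_{j≠4}(α_4 − α_j) = 2·10 = 20 ≡ 9 (mod 11).
Step 5: correct position 4: c_4 = r_4 − e = 8 − 9 ≡ 10 (mod 11). Hence c = [3, 5, 0, 10, 4].
  Check: interpolating c through the α_i gives m(x) = 9 + 1·x (degree < 2) with m(α_i) = c_i for every i, so c is indeed a codeword.
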